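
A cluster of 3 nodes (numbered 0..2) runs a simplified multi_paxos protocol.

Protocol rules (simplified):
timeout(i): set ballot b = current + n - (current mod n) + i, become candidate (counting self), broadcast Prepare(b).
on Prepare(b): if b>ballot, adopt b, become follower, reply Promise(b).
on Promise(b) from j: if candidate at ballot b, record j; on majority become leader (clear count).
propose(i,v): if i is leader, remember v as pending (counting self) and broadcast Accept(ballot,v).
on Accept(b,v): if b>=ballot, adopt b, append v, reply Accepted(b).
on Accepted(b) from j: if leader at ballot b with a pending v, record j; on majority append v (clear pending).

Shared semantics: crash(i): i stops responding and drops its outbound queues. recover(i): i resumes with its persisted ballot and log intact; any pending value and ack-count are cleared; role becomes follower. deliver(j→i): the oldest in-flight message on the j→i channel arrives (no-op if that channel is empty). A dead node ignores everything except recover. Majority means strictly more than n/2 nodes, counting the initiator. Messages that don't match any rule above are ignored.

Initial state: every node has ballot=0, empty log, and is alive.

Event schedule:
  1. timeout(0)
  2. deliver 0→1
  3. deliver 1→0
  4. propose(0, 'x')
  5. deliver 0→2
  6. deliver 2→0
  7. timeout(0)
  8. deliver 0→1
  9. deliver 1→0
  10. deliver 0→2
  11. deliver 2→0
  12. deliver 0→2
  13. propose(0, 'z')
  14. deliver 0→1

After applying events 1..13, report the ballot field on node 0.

6

1. timeout(0):  <0:cand b3 ->
2. deliver 0→1:  <1:foll b3 ->
3. deliver 1→0:  <0:lead b3 ->
4. propose(0,'x'):  nop
5. deliver 0→2:  <2:foll b3 ->
6. deliver 2→0:  nop
7. timeout(0):  <0:cand b6 ->
8. deliver 0→1:  <1:foll b3 x>
9. deliver 1→0:  nop
10. deliver 0→2:  <2:foll b3 x>
11. deliver 2→0:  nop
12. deliver 0→2:  <2:foll b6 x>
13. propose(0,'z'):  nop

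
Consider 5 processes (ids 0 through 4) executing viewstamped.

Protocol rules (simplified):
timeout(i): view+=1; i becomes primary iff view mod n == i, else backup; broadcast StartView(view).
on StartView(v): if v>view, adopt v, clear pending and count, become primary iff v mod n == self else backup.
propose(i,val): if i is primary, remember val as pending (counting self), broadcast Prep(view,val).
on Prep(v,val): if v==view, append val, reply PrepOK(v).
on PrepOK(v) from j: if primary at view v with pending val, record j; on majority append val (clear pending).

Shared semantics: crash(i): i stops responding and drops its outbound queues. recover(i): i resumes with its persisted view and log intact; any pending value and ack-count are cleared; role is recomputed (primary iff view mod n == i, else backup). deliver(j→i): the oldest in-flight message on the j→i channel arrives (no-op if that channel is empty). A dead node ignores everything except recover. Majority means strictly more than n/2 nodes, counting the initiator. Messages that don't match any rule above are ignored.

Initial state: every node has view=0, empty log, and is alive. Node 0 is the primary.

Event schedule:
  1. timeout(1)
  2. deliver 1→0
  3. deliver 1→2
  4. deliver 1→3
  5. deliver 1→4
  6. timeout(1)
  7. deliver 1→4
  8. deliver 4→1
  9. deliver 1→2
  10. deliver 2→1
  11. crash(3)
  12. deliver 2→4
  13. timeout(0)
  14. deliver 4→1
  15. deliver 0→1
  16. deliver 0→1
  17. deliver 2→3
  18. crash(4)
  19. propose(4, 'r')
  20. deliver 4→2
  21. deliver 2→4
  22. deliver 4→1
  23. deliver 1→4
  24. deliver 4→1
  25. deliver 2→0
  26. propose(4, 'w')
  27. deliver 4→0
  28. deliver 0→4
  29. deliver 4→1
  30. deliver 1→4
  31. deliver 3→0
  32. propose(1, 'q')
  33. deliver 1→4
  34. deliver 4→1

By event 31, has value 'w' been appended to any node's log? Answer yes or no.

no

[1] timeout(1) → N1(prim v1 [-])
[2] deliver 1→0 → N0(back v1 [-])
[3] deliver 1→2 → N2(back v1 [-])
[4] deliver 1→3 → N3(back v1 [-])
[5] deliver 1→4 → N4(back v1 [-])
[6] timeout(1) → N1(back v2 [-])
[7] deliver 1→4 → N4(back v2 [-])
[8] deliver 4→1 → ∅
[9] deliver 1→2 → N2(prim v2 [-])
[10] deliver 2→1 → ∅
[11] crash(3) → N3(✗back v1 [-])
[12] deliver 2→4 → ∅
[13] timeout(0) → N0(back v2 [-])
[14] deliver 4→1 → ∅
[15] deliver 0→1 → ∅
[16] deliver 0→1 → ∅
[17] deliver 2→3 → ∅
[18] crash(4) → N4(✗back v2 [-])
[19] propose(4,'r') → ∅
[20] deliver 4→2 → ∅
[21] deliver 2→4 → ∅
[22] deliver 4→1 → ∅
[23] deliver 1→4 → ∅
[24] deliver 4→1 → ∅
[25] deliver 2→0 → ∅
[26] propose(4,'w') → ∅
[27] deliver 4→0 → ∅
[28] deliver 0→4 → ∅
[29] deliver 4→1 → ∅
[30] deliver 1→4 → ∅
[31] deliver 3→0 → ∅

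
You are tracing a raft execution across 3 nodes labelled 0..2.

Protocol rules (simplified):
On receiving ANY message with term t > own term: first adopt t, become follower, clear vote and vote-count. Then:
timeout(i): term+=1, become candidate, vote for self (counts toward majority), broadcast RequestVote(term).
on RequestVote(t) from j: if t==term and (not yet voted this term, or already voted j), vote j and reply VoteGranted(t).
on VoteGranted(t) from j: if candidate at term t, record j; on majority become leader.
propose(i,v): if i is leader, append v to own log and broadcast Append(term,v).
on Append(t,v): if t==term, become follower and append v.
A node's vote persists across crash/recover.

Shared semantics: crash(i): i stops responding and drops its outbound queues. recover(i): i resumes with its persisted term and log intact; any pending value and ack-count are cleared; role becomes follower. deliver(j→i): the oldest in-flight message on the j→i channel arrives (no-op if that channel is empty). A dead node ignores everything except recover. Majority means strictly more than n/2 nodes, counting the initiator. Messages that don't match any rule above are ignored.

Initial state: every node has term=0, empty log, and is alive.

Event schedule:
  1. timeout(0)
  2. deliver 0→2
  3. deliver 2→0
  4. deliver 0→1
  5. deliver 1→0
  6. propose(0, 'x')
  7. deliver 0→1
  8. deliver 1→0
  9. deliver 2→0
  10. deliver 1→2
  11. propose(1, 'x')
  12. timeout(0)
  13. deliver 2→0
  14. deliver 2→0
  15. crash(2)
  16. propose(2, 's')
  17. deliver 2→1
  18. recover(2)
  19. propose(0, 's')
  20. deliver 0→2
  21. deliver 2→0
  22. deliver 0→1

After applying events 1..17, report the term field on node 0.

2

1. timeout(0):  <0:cand t1 ->
2. deliver 0→2:  <2:foll t1 ->
3. deliver 2→0:  <0:lead t1 ->
4. deliver 0→1:  <1:foll t1 ->
5. deliver 1→0:  nop
6. propose(0,'x'):  <0:lead t1 x>
7. deliver 0→1:  <1:foll t1 x>
8. deliver 1→0:  nop
9. deliver 2→0:  nop
10. deliver 1→2:  nop
11. propose(1,'x'):  nop
12. timeout(0):  <0:cand t2 x>
13. deliver 2→0:  nop
14. deliver 2→0:  nop
15. crash(2):  <2:✗foll t1 ->
16. propose(2,'s'):  nop
17. deliver 2→1:  nop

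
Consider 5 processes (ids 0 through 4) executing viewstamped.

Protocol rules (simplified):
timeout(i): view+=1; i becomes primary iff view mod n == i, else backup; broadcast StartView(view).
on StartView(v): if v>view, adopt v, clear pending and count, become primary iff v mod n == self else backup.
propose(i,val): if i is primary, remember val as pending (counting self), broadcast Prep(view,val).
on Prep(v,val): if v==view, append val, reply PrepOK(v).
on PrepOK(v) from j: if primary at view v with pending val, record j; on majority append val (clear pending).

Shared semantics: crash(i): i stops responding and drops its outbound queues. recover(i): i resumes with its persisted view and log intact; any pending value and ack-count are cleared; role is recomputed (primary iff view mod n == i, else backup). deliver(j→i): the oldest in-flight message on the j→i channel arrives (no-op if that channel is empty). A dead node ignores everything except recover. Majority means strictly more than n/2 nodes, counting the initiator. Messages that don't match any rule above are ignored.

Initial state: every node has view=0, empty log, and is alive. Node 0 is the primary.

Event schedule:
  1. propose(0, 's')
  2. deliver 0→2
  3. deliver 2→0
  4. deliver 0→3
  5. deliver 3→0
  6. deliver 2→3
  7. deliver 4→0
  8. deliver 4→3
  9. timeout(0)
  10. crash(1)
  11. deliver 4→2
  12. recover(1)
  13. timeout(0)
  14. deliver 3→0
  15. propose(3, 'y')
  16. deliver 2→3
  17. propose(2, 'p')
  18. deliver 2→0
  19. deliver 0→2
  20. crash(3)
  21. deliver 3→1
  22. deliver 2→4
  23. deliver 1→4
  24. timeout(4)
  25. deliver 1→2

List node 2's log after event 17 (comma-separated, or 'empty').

s

[1] propose(0,'s') → ∅
[2] deliver 0→2 → N2(back v0 [s])
[3] deliver 2→0 → ∅
[4] deliver 0→3 → N3(back v0 [s])
[5] deliver 3→0 → N0(prim v0 [s])
[6] deliver 2→3 → ∅
[7] deliver 4→0 → ∅
[8] deliver 4→3 → ∅
[9] timeout(0) → N0(back v1 [s])
[10] crash(1) → N1(✗back v0 [-])
[11] deliver 4→2 → ∅
[12] recover(1) → N1(back v0 [-])
[13] timeout(0) → N0(back v2 [s])
[14] deliver 3→0 → ∅
[15] propose(3,'y') → ∅
[16] deliver 2→3 → ∅
[17] propose(2,'p') → ∅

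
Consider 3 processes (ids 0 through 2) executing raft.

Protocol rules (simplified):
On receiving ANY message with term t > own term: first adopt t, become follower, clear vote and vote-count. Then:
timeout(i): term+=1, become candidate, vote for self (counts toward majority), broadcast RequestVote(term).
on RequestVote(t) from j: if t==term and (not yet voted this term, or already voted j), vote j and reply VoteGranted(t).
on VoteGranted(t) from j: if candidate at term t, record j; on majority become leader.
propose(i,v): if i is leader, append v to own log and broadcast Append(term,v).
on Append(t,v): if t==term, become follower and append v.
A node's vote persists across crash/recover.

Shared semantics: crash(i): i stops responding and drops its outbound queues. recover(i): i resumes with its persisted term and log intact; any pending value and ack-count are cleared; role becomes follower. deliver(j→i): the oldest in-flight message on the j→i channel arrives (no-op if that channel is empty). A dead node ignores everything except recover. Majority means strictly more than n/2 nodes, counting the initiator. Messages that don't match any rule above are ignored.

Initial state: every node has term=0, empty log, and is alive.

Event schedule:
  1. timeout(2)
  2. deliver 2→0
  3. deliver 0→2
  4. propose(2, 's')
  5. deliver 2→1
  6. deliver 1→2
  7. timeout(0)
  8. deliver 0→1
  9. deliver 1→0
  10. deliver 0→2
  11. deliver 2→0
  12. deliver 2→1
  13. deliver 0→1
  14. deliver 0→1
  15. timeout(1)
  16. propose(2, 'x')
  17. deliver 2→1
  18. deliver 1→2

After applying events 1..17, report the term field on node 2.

2

e1 timeout(2): 2[cand,t=1,-]
e2 deliver 2→0: 0[foll,t=1,-]
e3 deliver 0→2: 2[lead,t=1,-]
e4 propose(2,'s'): 2[lead,t=1,s]
e5 deliver 2→1: 1[foll,t=1,-]
e6 deliver 1→2: ·
e7 timeout(0): 0[cand,t=2,-]
e8 deliver 0→1: 1[foll,t=2,-]
e9 deliver 1→0: 0[lead,t=2,-]
e10 deliver 0→2: 2[foll,t=2,s]
e11 deliver 2→0: ·
e12 deliver 2→1: ·
e13 deliver 0→1: ·
e14 deliver 0→1: ·
e15 timeout(1): 1[cand,t=3,-]
e16 propose(2,'x'): ·
e17 deliver 2→1: ·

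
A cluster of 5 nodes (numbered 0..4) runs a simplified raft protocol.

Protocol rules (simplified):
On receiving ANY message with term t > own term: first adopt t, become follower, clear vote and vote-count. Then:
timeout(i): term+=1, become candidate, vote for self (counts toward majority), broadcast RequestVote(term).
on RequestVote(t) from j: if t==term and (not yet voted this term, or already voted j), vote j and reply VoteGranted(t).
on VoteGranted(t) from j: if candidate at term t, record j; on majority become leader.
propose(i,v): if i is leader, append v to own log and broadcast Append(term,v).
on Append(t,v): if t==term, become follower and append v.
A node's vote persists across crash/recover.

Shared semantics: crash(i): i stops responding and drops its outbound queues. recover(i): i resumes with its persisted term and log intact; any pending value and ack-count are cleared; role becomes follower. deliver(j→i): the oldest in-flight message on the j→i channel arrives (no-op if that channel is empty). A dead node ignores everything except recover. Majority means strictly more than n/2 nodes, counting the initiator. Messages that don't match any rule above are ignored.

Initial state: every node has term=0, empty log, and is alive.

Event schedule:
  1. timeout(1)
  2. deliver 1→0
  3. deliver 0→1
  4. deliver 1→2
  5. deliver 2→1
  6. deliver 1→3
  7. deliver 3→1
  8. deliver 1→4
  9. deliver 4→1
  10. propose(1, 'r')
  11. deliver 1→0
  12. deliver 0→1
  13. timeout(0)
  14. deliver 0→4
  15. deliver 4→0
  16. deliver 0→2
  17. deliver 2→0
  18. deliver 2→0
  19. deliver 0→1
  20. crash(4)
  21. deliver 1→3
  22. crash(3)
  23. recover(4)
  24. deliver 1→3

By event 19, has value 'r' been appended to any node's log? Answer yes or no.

step 1 timeout(1): 1={cand,t=1,log=-}
step 2 deliver 1→0: 0={foll,t=1,log=-}
step 3 deliver 0→1: —
step 4 deliver 1→2: 2={foll,t=1,log=-}
step 5 deliver 2→1: 1={lead,t=1,log=-}
step 6 deliver 1→3: 3={foll,t=1,log=-}
step 7 deliver 3→1: —
step 8 deliver 1→4: 4={foll,t=1,log=-}
step 9 deliver 4→1: —
step 10 propose(1,'r'): 1={lead,t=1,log=r}
step 11 deliver 1→0: 0={foll,t=1,log=r}
step 12 deliver 0→1: —
step 13 timeout(0): 0={cand,t=2,log=r}
step 14 deliver 0→4: 4={foll,t=2,log=-}
step 15 deliver 4→0: —
step 16 deliver 0→2: 2={foll,t=2,log=-}
step 17 deliver 2→0: 0={lead,t=2,log=r}
step 18 deliver 2→0: —
step 19 deliver 0→1: 1={foll,t=2,log=r}

yes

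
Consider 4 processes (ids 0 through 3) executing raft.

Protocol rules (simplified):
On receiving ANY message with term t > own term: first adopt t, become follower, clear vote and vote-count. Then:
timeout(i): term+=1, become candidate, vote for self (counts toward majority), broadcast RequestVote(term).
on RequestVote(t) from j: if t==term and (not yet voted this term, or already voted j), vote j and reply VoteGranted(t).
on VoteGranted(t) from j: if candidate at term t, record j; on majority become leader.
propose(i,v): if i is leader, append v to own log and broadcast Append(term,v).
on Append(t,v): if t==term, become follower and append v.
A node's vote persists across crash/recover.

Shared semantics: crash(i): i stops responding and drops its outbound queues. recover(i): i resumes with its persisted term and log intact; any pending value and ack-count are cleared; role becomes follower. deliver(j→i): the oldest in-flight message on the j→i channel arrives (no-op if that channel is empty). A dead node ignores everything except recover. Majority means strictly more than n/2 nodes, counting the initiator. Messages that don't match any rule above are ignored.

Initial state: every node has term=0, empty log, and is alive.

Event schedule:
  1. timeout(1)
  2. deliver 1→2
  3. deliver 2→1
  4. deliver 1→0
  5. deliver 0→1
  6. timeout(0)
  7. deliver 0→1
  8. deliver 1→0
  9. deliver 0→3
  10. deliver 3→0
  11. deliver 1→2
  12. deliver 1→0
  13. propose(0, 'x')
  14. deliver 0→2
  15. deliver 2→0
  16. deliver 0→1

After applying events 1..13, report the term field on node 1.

2

[1] timeout(1) → N1(cand t1 [-])
[2] deliver 1→2 → N2(foll t1 [-])
[3] deliver 2→1 → ∅
[4] deliver 1→0 → N0(foll t1 [-])
[5] deliver 0→1 → N1(lead t1 [-])
[6] timeout(0) → N0(cand t2 [-])
[7] deliver 0→1 → N1(foll t2 [-])
[8] deliver 1→0 → ∅
[9] deliver 0→3 → N3(foll t2 [-])
[10] deliver 3→0 → N0(lead t2 [-])
[11] deliver 1→2 → ∅
[12] deliver 1→0 → ∅
[13] propose(0,'x') → N0(lead t2 [x])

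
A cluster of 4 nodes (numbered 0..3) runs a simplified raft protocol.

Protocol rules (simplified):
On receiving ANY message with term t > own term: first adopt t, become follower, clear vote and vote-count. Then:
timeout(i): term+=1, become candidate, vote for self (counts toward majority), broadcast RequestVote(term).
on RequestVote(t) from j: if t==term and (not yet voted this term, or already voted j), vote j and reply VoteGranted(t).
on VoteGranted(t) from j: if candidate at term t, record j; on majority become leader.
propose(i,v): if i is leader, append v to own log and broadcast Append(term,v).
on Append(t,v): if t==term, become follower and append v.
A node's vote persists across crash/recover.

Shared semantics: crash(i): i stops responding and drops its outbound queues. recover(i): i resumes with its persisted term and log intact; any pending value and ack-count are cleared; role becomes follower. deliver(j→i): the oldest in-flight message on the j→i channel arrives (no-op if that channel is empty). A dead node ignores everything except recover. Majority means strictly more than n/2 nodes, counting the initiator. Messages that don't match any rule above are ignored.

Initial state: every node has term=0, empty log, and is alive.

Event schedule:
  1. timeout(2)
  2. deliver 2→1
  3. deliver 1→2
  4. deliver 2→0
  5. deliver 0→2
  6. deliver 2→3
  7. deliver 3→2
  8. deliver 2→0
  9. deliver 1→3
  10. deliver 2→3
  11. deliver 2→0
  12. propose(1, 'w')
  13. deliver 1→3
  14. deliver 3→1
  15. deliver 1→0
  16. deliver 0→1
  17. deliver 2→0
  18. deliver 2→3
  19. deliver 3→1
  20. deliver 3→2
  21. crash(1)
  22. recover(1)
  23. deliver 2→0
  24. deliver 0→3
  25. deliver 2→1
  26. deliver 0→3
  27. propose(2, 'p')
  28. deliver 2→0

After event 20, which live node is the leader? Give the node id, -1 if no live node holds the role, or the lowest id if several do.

1. timeout(2):  <2:cand t1 ->
2. deliver 2→1:  <1:foll t1 ->
3. deliver 1→2:  nop
4. deliver 2→0:  <0:foll t1 ->
5. deliver 0→2:  <2:lead t1 ->
6. deliver 2→3:  <3:foll t1 ->
7. deliver 3→2:  nop
8. deliver 2→0:  nop
9. deliver 1→3:  nop
10. deliver 2→3:  nop
11. deliver 2→0:  nop
12. propose(1,'w'):  nop
13. deliver 1→3:  nop
14. deliver 3→1:  nop
15. deliver 1→0:  nop
16. deliver 0→1:  nop
17. deliver 2→0:  nop
18. deliver 2→3:  nop
19. deliver 3→1:  nop
20. deliver 3→2:  nop

2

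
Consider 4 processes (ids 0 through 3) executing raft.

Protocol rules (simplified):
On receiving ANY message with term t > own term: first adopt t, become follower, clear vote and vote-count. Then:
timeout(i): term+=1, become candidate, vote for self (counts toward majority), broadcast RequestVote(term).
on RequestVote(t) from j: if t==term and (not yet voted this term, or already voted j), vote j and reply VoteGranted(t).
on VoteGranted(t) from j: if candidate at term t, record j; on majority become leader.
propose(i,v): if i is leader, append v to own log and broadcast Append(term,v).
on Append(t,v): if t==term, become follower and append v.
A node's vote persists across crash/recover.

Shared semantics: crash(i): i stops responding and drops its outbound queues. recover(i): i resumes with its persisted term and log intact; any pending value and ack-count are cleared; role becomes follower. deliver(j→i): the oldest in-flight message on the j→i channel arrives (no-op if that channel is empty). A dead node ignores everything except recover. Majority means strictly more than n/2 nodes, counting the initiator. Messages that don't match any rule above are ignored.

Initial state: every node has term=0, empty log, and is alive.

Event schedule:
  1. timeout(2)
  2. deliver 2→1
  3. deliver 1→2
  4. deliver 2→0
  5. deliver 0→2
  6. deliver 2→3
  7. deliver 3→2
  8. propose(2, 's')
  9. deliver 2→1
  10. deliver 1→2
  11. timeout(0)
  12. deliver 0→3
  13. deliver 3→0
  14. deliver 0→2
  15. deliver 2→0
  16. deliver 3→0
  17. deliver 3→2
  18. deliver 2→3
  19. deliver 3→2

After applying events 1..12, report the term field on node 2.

1

e1 timeout(2): 2[cand,t=1,-]
e2 deliver 2→1: 1[foll,t=1,-]
e3 deliver 1→2: ·
e4 deliver 2→0: 0[foll,t=1,-]
e5 deliver 0→2: 2[lead,t=1,-]
e6 deliver 2→3: 3[foll,t=1,-]
e7 deliver 3→2: ·
e8 propose(2,'s'): 2[lead,t=1,s]
e9 deliver 2→1: 1[foll,t=1,s]
e10 deliver 1→2: ·
e11 timeout(0): 0[cand,t=2,-]
e12 deliver 0→3: 3[foll,t=2,-]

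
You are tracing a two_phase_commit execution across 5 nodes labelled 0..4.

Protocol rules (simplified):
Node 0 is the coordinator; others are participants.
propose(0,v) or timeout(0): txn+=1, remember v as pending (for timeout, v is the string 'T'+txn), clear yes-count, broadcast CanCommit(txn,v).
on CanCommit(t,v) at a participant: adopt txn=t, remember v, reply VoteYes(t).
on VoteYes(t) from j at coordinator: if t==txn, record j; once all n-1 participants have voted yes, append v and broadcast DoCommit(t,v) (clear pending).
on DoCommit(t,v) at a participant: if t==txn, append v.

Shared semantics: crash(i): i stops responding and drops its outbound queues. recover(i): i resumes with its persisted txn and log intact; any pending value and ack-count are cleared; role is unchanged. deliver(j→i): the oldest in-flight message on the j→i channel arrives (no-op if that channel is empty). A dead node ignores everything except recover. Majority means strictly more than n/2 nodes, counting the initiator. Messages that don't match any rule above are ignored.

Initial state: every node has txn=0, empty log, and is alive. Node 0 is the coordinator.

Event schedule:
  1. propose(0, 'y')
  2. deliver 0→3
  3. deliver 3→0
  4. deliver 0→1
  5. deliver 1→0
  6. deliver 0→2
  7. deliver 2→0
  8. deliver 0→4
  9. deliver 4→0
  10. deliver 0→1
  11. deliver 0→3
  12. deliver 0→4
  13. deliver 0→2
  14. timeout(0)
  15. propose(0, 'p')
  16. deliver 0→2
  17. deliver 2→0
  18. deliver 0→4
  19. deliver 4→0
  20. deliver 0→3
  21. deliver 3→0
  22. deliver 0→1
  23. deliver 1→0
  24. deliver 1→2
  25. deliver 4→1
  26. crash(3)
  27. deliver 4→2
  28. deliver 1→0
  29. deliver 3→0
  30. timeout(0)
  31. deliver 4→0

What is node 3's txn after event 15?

e1 propose(0,'y'): 0[coor,t=1,-]
e2 deliver 0→3: 3[part,t=1,-]
e3 deliver 3→0: ·
e4 deliver 0→1: 1[part,t=1,-]
e5 deliver 1→0: ·
e6 deliver 0→2: 2[part,t=1,-]
e7 deliver 2→0: ·
e8 deliver 0→4: 4[part,t=1,-]
e9 deliver 4→0: 0[coor,t=1,y]
e10 deliver 0→1: 1[part,t=1,y]
e11 deliver 0→3: 3[part,t=1,y]
e12 deliver 0→4: 4[part,t=1,y]
e13 deliver 0→2: 2[part,t=1,y]
e14 timeout(0): 0[coor,t=2,y]
e15 propose(0,'p'): 0[coor,t=3,y]

1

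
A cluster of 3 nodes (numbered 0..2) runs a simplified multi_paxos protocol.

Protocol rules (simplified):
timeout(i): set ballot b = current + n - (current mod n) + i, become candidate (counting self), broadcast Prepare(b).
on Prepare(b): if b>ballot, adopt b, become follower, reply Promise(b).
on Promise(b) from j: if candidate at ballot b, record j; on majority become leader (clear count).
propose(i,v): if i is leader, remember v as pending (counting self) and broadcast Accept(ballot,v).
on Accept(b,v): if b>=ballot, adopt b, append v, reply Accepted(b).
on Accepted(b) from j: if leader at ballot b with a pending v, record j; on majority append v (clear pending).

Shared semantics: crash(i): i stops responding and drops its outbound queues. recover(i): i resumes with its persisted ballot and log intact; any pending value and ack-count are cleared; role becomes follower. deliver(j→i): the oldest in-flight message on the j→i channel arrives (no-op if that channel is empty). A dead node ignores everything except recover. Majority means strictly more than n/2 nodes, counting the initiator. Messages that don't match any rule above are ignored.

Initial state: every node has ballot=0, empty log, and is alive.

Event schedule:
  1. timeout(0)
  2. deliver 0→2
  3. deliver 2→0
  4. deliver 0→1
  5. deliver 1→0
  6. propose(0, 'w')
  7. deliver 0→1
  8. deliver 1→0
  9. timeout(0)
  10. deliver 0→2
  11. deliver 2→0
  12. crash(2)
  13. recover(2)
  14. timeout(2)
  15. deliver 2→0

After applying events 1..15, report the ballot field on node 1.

3

step 1 timeout(0): 0={cand,b=3,log=-}
step 2 deliver 0→2: 2={foll,b=3,log=-}
step 3 deliver 2→0: 0={lead,b=3,log=-}
step 4 deliver 0→1: 1={foll,b=3,log=-}
step 5 deliver 1→0: —
step 6 propose(0,'w'): —
step 7 deliver 0→1: 1={foll,b=3,log=w}
step 8 deliver 1→0: 0={lead,b=3,log=w}
step 9 timeout(0): 0={cand,b=6,log=w}
step 10 deliver 0→2: 2={foll,b=3,log=w}
step 11 deliver 2→0: —
step 12 crash(2): 2={✗foll,b=3,log=w}
step 13 recover(2): 2={foll,b=3,log=w}
step 14 timeout(2): 2={cand,b=8,log=w}
step 15 deliver 2→0: 0={foll,b=8,log=w}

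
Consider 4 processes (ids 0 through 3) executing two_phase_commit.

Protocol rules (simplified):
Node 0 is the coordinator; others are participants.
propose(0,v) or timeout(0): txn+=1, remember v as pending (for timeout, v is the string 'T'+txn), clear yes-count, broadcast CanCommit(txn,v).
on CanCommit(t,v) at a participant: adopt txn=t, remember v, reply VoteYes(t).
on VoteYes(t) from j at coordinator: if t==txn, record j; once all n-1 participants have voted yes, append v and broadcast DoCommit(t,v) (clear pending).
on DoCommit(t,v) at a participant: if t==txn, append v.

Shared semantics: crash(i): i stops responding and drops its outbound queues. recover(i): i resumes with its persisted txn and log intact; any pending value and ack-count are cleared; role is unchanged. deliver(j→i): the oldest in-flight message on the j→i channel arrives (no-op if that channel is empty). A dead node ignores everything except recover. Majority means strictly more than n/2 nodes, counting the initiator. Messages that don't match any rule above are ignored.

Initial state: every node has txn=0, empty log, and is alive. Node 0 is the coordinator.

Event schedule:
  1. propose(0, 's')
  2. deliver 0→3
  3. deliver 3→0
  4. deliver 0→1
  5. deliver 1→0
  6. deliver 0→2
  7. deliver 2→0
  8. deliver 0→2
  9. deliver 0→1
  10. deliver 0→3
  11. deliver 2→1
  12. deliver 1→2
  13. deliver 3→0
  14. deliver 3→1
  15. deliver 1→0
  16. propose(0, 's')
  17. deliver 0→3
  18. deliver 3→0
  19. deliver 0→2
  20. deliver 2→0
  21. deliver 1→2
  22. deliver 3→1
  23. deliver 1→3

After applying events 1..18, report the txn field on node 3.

after 1 — propose(0,'s'): n0:coor/t1/[-]
after 2 — deliver 0→3: n3:part/t1/[-]
after 3 — deliver 3→0: ·
after 4 — deliver 0→1: n1:part/t1/[-]
after 5 — deliver 1→0: ·
after 6 — deliver 0→2: n2:part/t1/[-]
after 7 — deliver 2→0: n0:coor/t1/[s]
after 8 — deliver 0→2: n2:part/t1/[s]
after 9 — deliver 0→1: n1:part/t1/[s]
after 10 — deliver 0→3: n3:part/t1/[s]
after 11 — deliver 2→1: ·
after 12 — deliver 1→2: ·
after 13 — deliver 3→0: ·
after 14 — deliver 3→1: ·
after 15 — deliver 1→0: ·
after 16 — propose(0,'s'): n0:coor/t2/[s]
after 17 — deliver 0→3: n3:part/t2/[s]
after 18 — deliver 3→0: ·

2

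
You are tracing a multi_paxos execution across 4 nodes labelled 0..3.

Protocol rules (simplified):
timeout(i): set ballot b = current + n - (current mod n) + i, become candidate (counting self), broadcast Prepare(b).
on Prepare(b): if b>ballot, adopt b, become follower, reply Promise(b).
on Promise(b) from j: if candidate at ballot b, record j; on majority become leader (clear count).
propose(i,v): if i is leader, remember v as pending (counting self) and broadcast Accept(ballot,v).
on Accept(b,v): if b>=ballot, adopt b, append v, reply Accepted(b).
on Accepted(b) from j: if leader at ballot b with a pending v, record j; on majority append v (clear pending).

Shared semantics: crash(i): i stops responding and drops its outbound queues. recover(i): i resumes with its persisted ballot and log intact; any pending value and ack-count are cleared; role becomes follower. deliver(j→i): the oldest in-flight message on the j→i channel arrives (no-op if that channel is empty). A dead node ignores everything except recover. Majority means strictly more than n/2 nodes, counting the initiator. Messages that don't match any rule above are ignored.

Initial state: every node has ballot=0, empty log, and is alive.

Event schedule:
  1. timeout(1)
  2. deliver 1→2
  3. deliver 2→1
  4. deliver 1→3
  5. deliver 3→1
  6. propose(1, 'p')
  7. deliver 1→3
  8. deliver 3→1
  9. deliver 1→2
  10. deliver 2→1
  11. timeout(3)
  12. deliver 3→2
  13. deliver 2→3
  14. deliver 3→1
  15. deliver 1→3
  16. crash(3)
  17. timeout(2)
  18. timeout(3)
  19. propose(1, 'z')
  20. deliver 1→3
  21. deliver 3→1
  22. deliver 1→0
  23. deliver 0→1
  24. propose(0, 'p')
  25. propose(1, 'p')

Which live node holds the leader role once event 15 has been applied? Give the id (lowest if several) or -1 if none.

3

after 1 — timeout(1): n1:cand/b5/[-]
after 2 — deliver 1→2: n2:foll/b5/[-]
after 3 — deliver 2→1: ·
after 4 — deliver 1→3: n3:foll/b5/[-]
after 5 — deliver 3→1: n1:lead/b5/[-]
after 6 — propose(1,'p'): ·
after 7 — deliver 1→3: n3:foll/b5/[p]
after 8 — deliver 3→1: ·
after 9 — deliver 1→2: n2:foll/b5/[p]
after 10 — deliver 2→1: n1:lead/b5/[p]
after 11 — timeout(3): n3:cand/b11/[p]
after 12 — deliver 3→2: n2:foll/b11/[p]
after 13 — deliver 2→3: ·
after 14 — deliver 3→1: n1:foll/b11/[p]
after 15 — deliver 1→3: n3:lead/b11/[p]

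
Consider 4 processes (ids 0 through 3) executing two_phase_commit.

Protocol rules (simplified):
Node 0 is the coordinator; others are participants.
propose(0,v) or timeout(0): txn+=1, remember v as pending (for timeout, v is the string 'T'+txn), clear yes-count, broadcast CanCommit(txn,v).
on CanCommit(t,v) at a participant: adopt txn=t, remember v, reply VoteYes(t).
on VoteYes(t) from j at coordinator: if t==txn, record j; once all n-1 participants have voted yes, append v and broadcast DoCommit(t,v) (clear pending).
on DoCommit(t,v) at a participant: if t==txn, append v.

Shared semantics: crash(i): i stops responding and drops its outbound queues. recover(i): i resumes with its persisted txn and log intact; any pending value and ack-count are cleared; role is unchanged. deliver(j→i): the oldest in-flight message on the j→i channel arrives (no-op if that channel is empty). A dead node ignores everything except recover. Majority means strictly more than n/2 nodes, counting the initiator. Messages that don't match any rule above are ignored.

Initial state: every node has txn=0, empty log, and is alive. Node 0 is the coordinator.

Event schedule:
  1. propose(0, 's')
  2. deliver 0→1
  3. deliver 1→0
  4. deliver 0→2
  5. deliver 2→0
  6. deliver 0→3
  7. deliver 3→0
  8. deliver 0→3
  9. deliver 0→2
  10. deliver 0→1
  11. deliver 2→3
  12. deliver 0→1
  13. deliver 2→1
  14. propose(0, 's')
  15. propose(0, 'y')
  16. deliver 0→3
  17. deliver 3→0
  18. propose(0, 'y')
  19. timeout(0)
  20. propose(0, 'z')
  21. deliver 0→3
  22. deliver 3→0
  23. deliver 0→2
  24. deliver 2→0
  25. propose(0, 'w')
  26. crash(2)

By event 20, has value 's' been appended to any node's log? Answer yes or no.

yes

1. propose(0,'s'):  <0:coor t1 ->
2. deliver 0→1:  <1:part t1 ->
3. deliver 1→0:  nop
4. deliver 0→2:  <2:part t1 ->
5. deliver 2→0:  nop
6. deliver 0→3:  <3:part t1 ->
7. deliver 3→0:  <0:coor t1 s>
8. deliver 0→3:  <3:part t1 s>
9. deliver 0→2:  <2:part t1 s>
10. deliver 0→1:  <1:part t1 s>
11. deliver 2→3:  nop
12. deliver 0→1:  nop
13. deliver 2→1:  nop
14. propose(0,'s'):  <0:coor t2 s>
15. propose(0,'y'):  <0:coor t3 s>
16. deliver 0→3:  <3:part t2 s>
17. deliver 3→0:  nop
18. propose(0,'y'):  <0:coor t4 s>
19. timeout(0):  <0:coor t5 s>
20. propose(0,'z'):  <0:coor t6 s>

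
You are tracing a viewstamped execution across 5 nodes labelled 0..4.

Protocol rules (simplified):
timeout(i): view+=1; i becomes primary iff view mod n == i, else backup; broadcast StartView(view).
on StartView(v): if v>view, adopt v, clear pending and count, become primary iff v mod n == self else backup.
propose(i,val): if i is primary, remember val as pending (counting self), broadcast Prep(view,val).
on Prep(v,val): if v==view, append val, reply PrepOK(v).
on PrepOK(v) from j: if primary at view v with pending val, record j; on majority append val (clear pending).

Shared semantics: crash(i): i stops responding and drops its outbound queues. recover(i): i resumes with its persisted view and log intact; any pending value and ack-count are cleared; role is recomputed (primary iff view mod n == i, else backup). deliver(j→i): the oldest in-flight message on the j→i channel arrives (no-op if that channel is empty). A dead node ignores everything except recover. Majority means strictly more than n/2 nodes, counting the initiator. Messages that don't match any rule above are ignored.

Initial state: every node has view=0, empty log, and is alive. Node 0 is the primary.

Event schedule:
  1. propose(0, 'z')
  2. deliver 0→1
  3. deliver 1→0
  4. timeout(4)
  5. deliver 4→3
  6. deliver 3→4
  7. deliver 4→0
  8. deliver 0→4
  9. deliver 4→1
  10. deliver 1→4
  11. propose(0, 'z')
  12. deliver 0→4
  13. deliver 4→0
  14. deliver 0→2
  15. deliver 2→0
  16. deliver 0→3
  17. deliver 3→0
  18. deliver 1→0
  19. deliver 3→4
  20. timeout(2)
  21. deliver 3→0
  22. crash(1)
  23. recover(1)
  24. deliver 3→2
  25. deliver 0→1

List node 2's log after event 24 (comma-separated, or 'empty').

[1] propose(0,'z') → ∅
[2] deliver 0→1 → N1(back v0 [z])
[3] deliver 1→0 → ∅
[4] timeout(4) → N4(back v1 [-])
[5] deliver 4→3 → N3(back v1 [-])
[6] deliver 3→4 → ∅
[7] deliver 4→0 → N0(back v1 [-])
[8] deliver 0→4 → ∅
[9] deliver 4→1 → N1(prim v1 [z])
[10] deliver 1→4 → ∅
[11] propose(0,'z') → ∅
[12] deliver 0→4 → ∅
[13] deliver 4→0 → ∅
[14] deliver 0→2 → N2(back v0 [z])
[15] deliver 2→0 → ∅
[16] deliver 0→3 → ∅
[17] deliver 3→0 → ∅
[18] deliver 1→0 → ∅
[19] deliver 3→4 → ∅
[20] timeout(2) → N2(back v1 [z])
[21] deliver 3→0 → ∅
[22] crash(1) → N1(✗prim v1 [z])
[23] recover(1) → N1(prim v1 [z])
[24] deliver 3→2 → ∅

z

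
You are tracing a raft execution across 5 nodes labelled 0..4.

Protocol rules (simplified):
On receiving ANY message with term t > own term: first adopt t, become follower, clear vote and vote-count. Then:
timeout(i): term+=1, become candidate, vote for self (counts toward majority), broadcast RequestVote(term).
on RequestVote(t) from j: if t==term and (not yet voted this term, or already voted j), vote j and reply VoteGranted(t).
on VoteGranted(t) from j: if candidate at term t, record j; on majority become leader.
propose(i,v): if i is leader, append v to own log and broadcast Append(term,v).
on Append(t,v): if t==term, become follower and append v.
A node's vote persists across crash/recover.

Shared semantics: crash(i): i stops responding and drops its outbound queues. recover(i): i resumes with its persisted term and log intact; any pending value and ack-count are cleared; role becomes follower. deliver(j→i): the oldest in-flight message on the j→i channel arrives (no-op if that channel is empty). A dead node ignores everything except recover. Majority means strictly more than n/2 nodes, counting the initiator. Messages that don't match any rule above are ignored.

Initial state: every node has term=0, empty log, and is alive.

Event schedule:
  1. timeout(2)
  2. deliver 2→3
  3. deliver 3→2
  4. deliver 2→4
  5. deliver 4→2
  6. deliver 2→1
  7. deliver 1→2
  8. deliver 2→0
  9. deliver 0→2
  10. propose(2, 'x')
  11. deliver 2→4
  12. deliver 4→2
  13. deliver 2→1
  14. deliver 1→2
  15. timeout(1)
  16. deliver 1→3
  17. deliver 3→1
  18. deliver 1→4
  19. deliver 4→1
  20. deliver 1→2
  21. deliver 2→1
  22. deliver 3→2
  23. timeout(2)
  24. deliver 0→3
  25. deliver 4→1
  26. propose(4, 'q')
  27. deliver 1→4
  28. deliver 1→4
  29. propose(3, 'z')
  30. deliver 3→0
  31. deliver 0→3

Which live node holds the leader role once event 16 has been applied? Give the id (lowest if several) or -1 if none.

[1] timeout(2) → N2(cand t1 [-])
[2] deliver 2→3 → N3(foll t1 [-])
[3] deliver 3→2 → ∅
[4] deliver 2→4 → N4(foll t1 [-])
[5] deliver 4→2 → N2(lead t1 [-])
[6] deliver 2→1 → N1(foll t1 [-])
[7] deliver 1→2 → ∅
[8] deliver 2→0 → N0(foll t1 [-])
[9] deliver 0→2 → ∅
[10] propose(2,'x') → N2(lead t1 [x])
[11] deliver 2→4 → N4(foll t1 [x])
[12] deliver 4→2 → ∅
[13] deliver 2→1 → N1(foll t1 [x])
[14] deliver 1→2 → ∅
[15] timeout(1) → N1(cand t2 [x])
[16] deliver 1→3 → N3(foll t2 [-])

2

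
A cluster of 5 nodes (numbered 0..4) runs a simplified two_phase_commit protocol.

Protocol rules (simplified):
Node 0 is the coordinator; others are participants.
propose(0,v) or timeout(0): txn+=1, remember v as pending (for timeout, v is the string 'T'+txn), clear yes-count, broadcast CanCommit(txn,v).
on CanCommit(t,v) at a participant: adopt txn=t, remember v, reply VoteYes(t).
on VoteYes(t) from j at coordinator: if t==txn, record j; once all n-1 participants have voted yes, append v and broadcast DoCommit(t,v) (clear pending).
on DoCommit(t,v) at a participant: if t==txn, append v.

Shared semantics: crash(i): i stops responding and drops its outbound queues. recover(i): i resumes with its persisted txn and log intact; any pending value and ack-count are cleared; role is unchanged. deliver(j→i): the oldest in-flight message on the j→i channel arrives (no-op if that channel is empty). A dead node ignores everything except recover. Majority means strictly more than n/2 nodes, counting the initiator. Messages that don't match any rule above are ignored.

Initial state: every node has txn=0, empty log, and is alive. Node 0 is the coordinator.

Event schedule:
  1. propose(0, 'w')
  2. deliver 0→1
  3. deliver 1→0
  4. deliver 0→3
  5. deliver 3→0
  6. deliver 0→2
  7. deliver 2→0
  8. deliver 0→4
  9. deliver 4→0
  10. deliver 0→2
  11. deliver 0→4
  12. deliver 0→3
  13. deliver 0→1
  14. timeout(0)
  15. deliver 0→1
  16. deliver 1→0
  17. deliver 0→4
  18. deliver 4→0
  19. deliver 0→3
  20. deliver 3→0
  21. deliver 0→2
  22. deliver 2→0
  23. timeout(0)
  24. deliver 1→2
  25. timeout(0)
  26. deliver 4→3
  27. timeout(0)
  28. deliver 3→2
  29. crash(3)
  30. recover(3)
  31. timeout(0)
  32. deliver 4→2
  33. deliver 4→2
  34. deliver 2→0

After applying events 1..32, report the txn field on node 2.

e1 propose(0,'w'): 0[coor,t=1,-]
e2 deliver 0→1: 1[part,t=1,-]
e3 deliver 1→0: ·
e4 deliver 0→3: 3[part,t=1,-]
e5 deliver 3→0: ·
e6 deliver 0→2: 2[part,t=1,-]
e7 deliver 2→0: ·
e8 deliver 0→4: 4[part,t=1,-]
e9 deliver 4→0: 0[coor,t=1,w]
e10 deliver 0→2: 2[part,t=1,w]
e11 deliver 0→4: 4[part,t=1,w]
e12 deliver 0→3: 3[part,t=1,w]
e13 deliver 0→1: 1[part,t=1,w]
e14 timeout(0): 0[coor,t=2,w]
e15 deliver 0→1: 1[part,t=2,w]
e16 deliver 1→0: ·
e17 deliver 0→4: 4[part,t=2,w]
e18 deliver 4→0: ·
e19 deliver 0→3: 3[part,t=2,w]
e20 deliver 3→0: ·
e21 deliver 0→2: 2[part,t=2,w]
e22 deliver 2→0: 0[coor,t=2,w,T2]
e23 timeout(0): 0[coor,t=3,w,T2]
e24 deliver 1→2: ·
e25 timeout(0): 0[coor,t=4,w,T2]
e26 deliver 4→3: ·
e27 timeout(0): 0[coor,t=5,w,T2]
e28 deliver 3→2: ·
e29 crash(3): 3[✗part,t=2,w]
e30 recover(3): 3[part,t=2,w]
e31 timeout(0): 0[coor,t=6,w,T2]
e32 deliver 4→2: ·

2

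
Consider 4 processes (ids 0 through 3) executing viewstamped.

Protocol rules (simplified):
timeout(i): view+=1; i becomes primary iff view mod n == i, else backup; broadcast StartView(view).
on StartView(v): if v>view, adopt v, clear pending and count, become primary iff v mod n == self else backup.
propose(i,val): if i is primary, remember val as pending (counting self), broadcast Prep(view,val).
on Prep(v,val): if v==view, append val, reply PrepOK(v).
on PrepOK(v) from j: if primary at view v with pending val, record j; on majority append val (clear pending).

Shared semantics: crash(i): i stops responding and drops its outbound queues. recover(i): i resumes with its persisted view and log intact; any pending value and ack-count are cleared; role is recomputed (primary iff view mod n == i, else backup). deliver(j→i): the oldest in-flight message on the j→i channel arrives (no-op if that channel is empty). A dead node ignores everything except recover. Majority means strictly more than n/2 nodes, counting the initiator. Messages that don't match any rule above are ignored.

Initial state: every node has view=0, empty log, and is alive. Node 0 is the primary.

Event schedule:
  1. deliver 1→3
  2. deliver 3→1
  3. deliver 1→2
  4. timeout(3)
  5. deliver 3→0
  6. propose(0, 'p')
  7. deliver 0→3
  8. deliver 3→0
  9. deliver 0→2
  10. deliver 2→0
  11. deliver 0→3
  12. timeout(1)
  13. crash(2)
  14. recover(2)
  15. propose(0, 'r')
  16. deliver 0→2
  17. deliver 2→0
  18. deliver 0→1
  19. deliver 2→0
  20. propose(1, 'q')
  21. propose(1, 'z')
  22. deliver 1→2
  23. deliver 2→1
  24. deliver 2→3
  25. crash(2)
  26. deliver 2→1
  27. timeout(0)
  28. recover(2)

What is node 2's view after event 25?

after 1 — deliver 1→3: ·
after 2 — deliver 3→1: ·
after 3 — deliver 1→2: ·
after 4 — timeout(3): n3:back/v1/[-]
after 5 — deliver 3→0: n0:back/v1/[-]
after 6 — propose(0,'p'): ·
after 7 — deliver 0→3: ·
after 8 — deliver 3→0: ·
after 9 — deliver 0→2: ·
after 10 — deliver 2→0: ·
after 11 — deliver 0→3: ·
after 12 — timeout(1): n1:prim/v1/[-]
after 13 — crash(2): n2:✗back/v0/[-]
after 14 — recover(2): n2:back/v0/[-]
after 15 — propose(0,'r'): ·
after 16 — deliver 0→2: ·
after 17 — deliver 2→0: ·
after 18 — deliver 0→1: ·
after 19 — deliver 2→0: ·
after 20 — propose(1,'q'): ·
after 21 — propose(1,'z'): ·
after 22 — deliver 1→2: n2:back/v1/[-]
after 23 — deliver 2→1: ·
after 24 — deliver 2→3: ·
after 25 — crash(2): n2:✗back/v1/[-]

1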